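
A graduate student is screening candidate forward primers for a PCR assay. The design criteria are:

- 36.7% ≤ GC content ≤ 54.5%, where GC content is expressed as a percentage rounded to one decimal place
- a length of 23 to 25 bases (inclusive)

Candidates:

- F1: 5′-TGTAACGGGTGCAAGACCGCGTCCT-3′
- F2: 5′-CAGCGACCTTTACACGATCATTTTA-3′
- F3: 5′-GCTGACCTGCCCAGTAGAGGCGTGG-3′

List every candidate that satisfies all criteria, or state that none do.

F2 only.

F1 (25 nt, A=5 T=5 G=8 C=7): GC 15/25 = 60.0%, outside 36.7–54.5% ✗; length 25 ✓ — fails.
F2 (25 nt, A=7 T=8 G=3 C=7): GC 10/25 = 40.0% ✓; length 25 ✓ — passes.
F3 (25 nt, A=4 T=4 G=10 C=7): GC 17/25 = 68.0%, outside 36.7–54.5% ✗; length 25 ✓ — fails.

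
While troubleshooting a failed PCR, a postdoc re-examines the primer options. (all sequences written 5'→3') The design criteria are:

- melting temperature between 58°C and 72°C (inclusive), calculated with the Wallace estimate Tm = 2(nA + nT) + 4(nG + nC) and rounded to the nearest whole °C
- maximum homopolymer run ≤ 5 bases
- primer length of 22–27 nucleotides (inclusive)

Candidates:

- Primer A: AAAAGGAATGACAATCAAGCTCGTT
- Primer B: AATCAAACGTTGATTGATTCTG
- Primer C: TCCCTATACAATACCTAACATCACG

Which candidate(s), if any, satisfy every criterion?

Primer A (25 nt, A=11 T=5 G=5 C=4): Tm = 2·16 + 4·9 = 68°C ✓; longest run = 4 ✓; length 25 ✓ — passes.
Primer B (22 nt, A=7 T=8 G=4 C=3): Tm = 2·15 + 4·7 = 58°C ✓; longest run = 3 ✓; length 22 ✓ — passes.
Primer C (25 nt, A=9 T=6 G=1 C=9): Tm = 2·15 + 4·10 = 70°C ✓; longest run = 3 ✓; length 25 ✓ — passes.

Primer A, Primer B and Primer C.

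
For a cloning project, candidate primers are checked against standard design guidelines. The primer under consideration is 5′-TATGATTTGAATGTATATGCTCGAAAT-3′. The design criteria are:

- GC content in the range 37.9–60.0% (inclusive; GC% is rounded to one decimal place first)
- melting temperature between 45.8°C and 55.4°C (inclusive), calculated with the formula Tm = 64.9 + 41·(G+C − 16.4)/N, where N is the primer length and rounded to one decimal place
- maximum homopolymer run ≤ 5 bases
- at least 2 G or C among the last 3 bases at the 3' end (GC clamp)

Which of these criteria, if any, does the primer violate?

Fails: GC content, GC clamp.

Base counts: A=9, T=11, G=5, C=2 (length 27).
GC content: GC 7/27 = 25.9%, outside 37.9–60.0% ✗
Tm: Tm = 64.9 + 41·(7 − 16.4)/27 = 50.6°C ✓
homopolymer run: longest run = 3 ✓
GC clamp: 3' end AAT has 0 G/C, need ≥2 ✗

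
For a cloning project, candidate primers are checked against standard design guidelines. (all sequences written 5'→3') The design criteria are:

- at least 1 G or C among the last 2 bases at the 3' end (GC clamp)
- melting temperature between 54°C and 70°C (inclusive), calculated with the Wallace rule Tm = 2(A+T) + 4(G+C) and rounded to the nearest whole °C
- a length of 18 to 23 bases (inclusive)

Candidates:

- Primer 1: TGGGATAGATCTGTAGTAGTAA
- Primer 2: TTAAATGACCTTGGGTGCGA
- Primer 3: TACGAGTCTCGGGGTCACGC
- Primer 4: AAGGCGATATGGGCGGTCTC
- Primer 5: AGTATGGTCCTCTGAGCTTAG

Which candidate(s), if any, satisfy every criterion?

Primer 2, Primer 3, Primer 4 and Primer 5.

Primer 1 (22 nt, A=7 T=7 G=7 C=1): 3' end AA has 0 G/C, need ≥1 ✗; Tm = 2·14 + 4·8 = 60°C ✓; length 22 ✓ — fails.
Primer 2 (20 nt, A=5 T=6 G=6 C=3): 3' end GA has 1 G/C ✓; Tm = 2·11 + 4·9 = 58°C ✓; length 20 ✓ — passes.
Primer 3 (20 nt, A=3 T=4 G=7 C=6): 3' end GC has 2 G/C ✓; Tm = 2·7 + 4·13 = 66°C ✓; length 20 ✓ — passes.
Primer 4 (20 nt, A=4 T=4 G=8 C=4): 3' end TC has 1 G/C ✓; Tm = 2·8 + 4·12 = 64°C ✓; length 20 ✓ — passes.
Primer 5 (21 nt, A=4 T=7 G=6 C=4): 3' end AG has 1 G/C ✓; Tm = 2·11 + 4·10 = 62°C ✓; length 21 ✓ — passes.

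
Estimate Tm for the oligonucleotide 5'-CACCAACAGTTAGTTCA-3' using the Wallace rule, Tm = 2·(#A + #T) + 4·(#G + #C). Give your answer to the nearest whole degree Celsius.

Base counts: A=6, T=4, G=2, C=5 (length 17).
Tm = 2·(6+4) + 4·(2+5) = 2·10 + 4·7 = 20 + 28 = 48°C.

48°C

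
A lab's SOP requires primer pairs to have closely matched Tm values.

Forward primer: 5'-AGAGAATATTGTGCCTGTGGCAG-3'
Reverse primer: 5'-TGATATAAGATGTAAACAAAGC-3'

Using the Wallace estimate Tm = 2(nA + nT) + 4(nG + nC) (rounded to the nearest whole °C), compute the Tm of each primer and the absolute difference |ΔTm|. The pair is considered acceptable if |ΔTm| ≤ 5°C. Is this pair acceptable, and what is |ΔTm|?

|ΔTm| = 12°C; the pair is not acceptable.

Forward: A=6 T=6 G=8 C=3 → Tm = 2·12 + 4·11 = 68°C.
Reverse: A=11 T=5 G=4 C=2 → Tm = 2·16 + 4·6 = 56°C.
|ΔTm| = |68 − 56| = 12°C, > 5°C.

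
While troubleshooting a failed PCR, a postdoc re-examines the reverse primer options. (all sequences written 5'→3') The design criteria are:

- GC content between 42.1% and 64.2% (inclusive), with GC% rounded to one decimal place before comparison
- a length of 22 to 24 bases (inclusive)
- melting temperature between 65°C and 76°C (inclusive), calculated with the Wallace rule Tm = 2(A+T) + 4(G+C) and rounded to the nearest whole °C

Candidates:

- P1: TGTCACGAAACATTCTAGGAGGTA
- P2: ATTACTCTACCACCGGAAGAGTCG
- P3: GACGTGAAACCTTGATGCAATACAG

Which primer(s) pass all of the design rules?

P2 only.

P1 (24 nt, A=8 T=6 G=6 C=4): GC 10/24 = 41.7%, outside 42.1–64.2% ✗; length 24 ✓; Tm = 2·14 + 4·10 = 68°C ✓ — fails.
P2 (24 nt, A=7 T=5 G=5 C=7): GC 12/24 = 50.0% ✓; length 24 ✓; Tm = 2·12 + 4·12 = 72°C ✓ — passes.
P3 (25 nt, A=9 T=5 G=6 C=5): GC 11/25 = 44.0% ✓; length 25, outside 22–24 ✗; Tm = 2·14 + 4·11 = 72°C ✓ — fails.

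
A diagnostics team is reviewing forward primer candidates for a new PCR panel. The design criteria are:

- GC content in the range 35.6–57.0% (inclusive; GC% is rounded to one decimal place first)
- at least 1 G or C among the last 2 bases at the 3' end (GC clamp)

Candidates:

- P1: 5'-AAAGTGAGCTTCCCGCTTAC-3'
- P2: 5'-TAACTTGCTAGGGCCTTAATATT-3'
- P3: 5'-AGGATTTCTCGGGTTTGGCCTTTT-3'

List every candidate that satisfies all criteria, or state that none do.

P1 only.

P1 (20 nt, A=5 T=5 G=4 C=6): GC 10/20 = 50.0% ✓; 3' end AC has 1 G/C ✓ — passes.
P2 (23 nt, A=6 T=9 G=4 C=4): GC 8/23 = 34.8%, outside 35.6–57.0% ✗; 3' end TT has 0 G/C, need ≥1 ✗ — fails.
P3 (24 nt, A=2 T=11 G=7 C=4): GC 11/24 = 45.8% ✓; 3' end TT has 0 G/C, need ≥1 ✗ — fails.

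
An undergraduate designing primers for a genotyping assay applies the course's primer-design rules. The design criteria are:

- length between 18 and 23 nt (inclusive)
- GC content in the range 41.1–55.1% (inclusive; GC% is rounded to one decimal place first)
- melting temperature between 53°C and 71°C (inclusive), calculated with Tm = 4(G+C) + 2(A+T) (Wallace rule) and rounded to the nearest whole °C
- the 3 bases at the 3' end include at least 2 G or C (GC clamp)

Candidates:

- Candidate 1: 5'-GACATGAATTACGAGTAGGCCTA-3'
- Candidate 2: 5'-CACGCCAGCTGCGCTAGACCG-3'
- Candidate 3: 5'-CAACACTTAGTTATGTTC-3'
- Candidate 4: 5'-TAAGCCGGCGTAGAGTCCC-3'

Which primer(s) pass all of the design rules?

None of the candidates satisfy all criteria.

Candidate 1 (23 nt, A=8 T=5 G=6 C=4): length 23 ✓; GC 10/23 = 43.5% ✓; Tm = 2·13 + 4·10 = 66°C ✓; 3' end CTA has 1 G/C, need ≥2 ✗ — fails.
Candidate 2 (21 nt, A=4 T=2 G=6 C=9): length 21 ✓; GC 15/21 = 71.4%, outside 41.1–55.1% ✗; Tm = 2·6 + 4·15 = 72°C, outside 53–71°C ✗; 3' end CCG has 3 G/C ✓ — fails.
Candidate 3 (18 nt, A=5 T=7 G=2 C=4): length 18 ✓; GC 6/18 = 33.3%, outside 41.1–55.1% ✗; Tm = 2·12 + 4·6 = 48°C, outside 53–71°C ✗; 3' end TTC has 1 G/C, need ≥2 ✗ — fails.
Candidate 4 (19 nt, A=4 T=3 G=6 C=6): length 19 ✓; GC 12/19 = 63.2%, outside 41.1–55.1% ✗; Tm = 2·7 + 4·12 = 62°C ✓; 3' end CCC has 3 G/C ✓ — fails.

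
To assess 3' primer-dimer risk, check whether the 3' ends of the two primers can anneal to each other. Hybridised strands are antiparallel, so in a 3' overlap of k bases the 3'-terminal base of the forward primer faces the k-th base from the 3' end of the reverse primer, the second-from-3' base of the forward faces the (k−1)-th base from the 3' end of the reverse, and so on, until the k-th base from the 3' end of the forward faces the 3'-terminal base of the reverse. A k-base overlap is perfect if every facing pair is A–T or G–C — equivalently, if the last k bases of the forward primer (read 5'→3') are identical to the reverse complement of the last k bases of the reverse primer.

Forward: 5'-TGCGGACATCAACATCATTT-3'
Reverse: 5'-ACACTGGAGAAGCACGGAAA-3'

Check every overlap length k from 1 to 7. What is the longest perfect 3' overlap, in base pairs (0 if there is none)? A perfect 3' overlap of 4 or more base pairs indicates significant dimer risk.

Last 7 bases (5'→3') — forward …ATCATTT, reverse …ACGGAAA.
Reverse complement of the reverse primer's last 7 bases: TTTCCGT; its first k bases are the reverse complement of the reverse primer's last k bases, so a perfect k-base overlap needs the forward primer's last k bases to equal them.
Comparing (forward last k vs required): k=1: T vs T ✓; k=2: TT vs TT ✓; k=3: TTT vs TTT ✓; k=4: ATTT vs TTTC ✗; k=5: CATTT vs TTTCC ✗; k=6: TCATTT vs TTTCCG ✗; k=7: ATCATTT vs TTTCCGT ✗.
Perfect overlaps at k = 1, 2, 3; the largest is 3.

Longest perfect overlap: 3 complementary base pairs; below the dimer-risk threshold (threshold 4).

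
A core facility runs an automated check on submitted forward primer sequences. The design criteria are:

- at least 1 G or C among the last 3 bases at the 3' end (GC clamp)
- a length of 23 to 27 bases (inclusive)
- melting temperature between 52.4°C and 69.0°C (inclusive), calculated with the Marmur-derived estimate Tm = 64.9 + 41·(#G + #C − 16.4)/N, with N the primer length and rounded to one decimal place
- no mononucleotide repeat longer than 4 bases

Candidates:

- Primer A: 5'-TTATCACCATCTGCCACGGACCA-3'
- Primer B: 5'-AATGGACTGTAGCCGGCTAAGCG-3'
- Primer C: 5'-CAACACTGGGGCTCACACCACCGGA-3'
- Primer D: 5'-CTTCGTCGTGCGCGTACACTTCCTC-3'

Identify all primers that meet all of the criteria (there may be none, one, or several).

Primer A, Primer B, Primer C and Primer D.

Primer A (23 nt, A=6 T=5 G=3 C=9): 3' end CCA has 2 G/C ✓; length 23 ✓; Tm = 64.9 + 41·(12 − 16.4)/23 = 57.1°C ✓; longest run = 2 ✓ — passes.
Primer B (23 nt, A=6 T=4 G=8 C=5): 3' end GCG has 3 G/C ✓; length 23 ✓; Tm = 64.9 + 41·(13 − 16.4)/23 = 58.8°C ✓; longest run = 2 ✓ — passes.
Primer C (25 nt, A=7 T=2 G=6 C=10): 3' end GGA has 2 G/C ✓; length 25 ✓; Tm = 64.9 + 41·(16 − 16.4)/25 = 64.2°C ✓; longest run = 4 ✓ — passes.
Primer D (25 nt, A=2 T=8 G=5 C=10): 3' end CTC has 2 G/C ✓; length 25 ✓; Tm = 64.9 + 41·(15 − 16.4)/25 = 62.6°C ✓; longest run = 2 ✓ — passes.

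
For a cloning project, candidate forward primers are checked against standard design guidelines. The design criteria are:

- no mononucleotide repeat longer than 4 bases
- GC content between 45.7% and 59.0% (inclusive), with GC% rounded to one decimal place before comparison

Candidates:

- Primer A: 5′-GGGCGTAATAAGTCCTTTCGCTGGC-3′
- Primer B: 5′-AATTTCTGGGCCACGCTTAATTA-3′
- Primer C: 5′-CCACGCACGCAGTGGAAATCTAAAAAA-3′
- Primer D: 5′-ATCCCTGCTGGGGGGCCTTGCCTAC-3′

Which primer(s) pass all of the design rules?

Primer A only.

Primer A (25 nt, A=4 T=7 G=8 C=6): longest run = 3 ✓; GC 14/25 = 56.0% ✓ — passes.
Primer B (23 nt, A=6 T=8 G=4 C=5): longest run = 3 ✓; GC 9/23 = 39.1%, outside 45.7–59.0% ✗ — fails.
Primer C (27 nt, A=12 T=3 G=5 C=7): longest run = 6, exceeds 4 ✗; GC 12/27 = 44.4%, outside 45.7–59.0% ✗ — fails.
Primer D (25 nt, A=2 T=6 G=8 C=9): longest run = 6, exceeds 4 ✗; GC 17/25 = 68.0%, outside 45.7–59.0% ✗ — fails.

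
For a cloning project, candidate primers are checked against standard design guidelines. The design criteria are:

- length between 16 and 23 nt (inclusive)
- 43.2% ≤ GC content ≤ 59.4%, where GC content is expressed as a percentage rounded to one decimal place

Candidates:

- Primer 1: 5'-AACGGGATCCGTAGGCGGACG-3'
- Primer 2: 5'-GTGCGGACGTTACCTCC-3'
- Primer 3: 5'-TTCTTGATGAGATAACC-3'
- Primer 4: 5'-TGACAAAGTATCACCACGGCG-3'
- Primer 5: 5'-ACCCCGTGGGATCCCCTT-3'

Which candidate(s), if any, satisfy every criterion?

Primer 1 (21 nt, A=5 T=2 G=9 C=5): length 21 ✓; GC 14/21 = 66.7%, outside 43.2–59.4% ✗ — fails.
Primer 2 (17 nt, A=2 T=4 G=5 C=6): length 17 ✓; GC 11/17 = 64.7%, outside 43.2–59.4% ✗ — fails.
Primer 3 (17 nt, A=5 T=6 G=3 C=3): length 17 ✓; GC 6/17 = 35.3%, outside 43.2–59.4% ✗ — fails.
Primer 4 (21 nt, A=7 T=3 G=5 C=6): length 21 ✓; GC 11/21 = 52.4% ✓ — passes.
Primer 5 (18 nt, A=2 T=4 G=4 C=8): length 18 ✓; GC 12/18 = 66.7%, outside 43.2–59.4% ✗ — fails.

Primer 4 only.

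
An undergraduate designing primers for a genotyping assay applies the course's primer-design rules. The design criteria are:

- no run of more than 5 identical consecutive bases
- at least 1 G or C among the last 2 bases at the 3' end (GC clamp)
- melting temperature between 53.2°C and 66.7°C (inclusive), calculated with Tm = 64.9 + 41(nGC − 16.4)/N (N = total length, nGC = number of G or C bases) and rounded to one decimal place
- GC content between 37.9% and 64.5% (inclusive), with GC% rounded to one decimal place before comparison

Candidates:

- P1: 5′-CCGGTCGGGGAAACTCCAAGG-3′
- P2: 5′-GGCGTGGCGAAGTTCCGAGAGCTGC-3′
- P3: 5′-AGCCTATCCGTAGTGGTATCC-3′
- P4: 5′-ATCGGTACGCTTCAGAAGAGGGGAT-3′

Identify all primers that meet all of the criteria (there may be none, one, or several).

P3 only.

P1 (21 nt, A=5 T=2 G=8 C=6): longest run = 4 ✓; 3' end GG has 2 G/C ✓; Tm = 64.9 + 41·(14 − 16.4)/21 = 60.2°C ✓; GC 14/21 = 66.7%, outside 37.9–64.5% ✗ — fails.
P2 (25 nt, A=4 T=4 G=11 C=6): longest run = 2 ✓; 3' end GC has 2 G/C ✓; Tm = 64.9 + 41·(17 − 16.4)/25 = 65.9°C ✓; GC 17/25 = 68.0%, outside 37.9–64.5% ✗ — fails.
P3 (21 nt, A=4 T=6 G=5 C=6): longest run = 2 ✓; 3' end CC has 2 G/C ✓; Tm = 64.9 + 41·(11 − 16.4)/21 = 54.4°C ✓; GC 11/21 = 52.4% ✓ — passes.
P4 (25 nt, A=7 T=5 G=9 C=4): longest run = 4 ✓; 3' end AT has 0 G/C, need ≥1 ✗; Tm = 64.9 + 41·(13 − 16.4)/25 = 59.3°C ✓; GC 13/25 = 52.0% ✓ — fails.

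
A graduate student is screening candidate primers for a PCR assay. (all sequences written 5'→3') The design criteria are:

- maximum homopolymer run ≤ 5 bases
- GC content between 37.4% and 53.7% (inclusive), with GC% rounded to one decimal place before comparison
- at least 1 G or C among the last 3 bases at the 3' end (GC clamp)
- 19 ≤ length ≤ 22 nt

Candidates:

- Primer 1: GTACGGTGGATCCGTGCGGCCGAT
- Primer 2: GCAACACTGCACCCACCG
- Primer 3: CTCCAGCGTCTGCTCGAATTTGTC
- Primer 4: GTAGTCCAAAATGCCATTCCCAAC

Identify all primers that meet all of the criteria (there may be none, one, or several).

None of the candidates satisfy all criteria.

Primer 1 (24 nt, A=3 T=5 G=10 C=6): longest run = 2 ✓; GC 16/24 = 66.7%, outside 37.4–53.7% ✗; 3' end GAT has 1 G/C ✓; length 24, outside 19–22 ✗ — fails.
Primer 2 (18 nt, A=5 T=1 G=3 C=9): longest run = 3 ✓; GC 12/18 = 66.7%, outside 37.4–53.7% ✗; 3' end CCG has 3 G/C ✓; length 18, outside 19–22 ✗ — fails.
Primer 3 (24 nt, A=3 T=8 G=5 C=8): longest run = 3 ✓; GC 13/24 = 54.2%, outside 37.4–53.7% ✗; 3' end GTC has 2 G/C ✓; length 24, outside 19–22 ✗ — fails.
Primer 4 (24 nt, A=8 T=5 G=3 C=8): longest run = 4 ✓; GC 11/24 = 45.8% ✓; 3' end AAC has 1 G/C ✓; length 24, outside 19–22 ✗ — fails.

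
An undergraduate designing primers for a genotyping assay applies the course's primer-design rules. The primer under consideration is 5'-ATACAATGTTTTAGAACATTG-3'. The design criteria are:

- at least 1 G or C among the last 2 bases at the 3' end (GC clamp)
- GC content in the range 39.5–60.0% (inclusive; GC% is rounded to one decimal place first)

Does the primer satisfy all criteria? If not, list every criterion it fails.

Base counts: A=8, T=8, G=3, C=2 (length 21).
GC clamp: 3' end TG has 1 G/C ✓
GC content: GC 5/21 = 23.8%, outside 39.5–60.0% ✗

Fails: GC content.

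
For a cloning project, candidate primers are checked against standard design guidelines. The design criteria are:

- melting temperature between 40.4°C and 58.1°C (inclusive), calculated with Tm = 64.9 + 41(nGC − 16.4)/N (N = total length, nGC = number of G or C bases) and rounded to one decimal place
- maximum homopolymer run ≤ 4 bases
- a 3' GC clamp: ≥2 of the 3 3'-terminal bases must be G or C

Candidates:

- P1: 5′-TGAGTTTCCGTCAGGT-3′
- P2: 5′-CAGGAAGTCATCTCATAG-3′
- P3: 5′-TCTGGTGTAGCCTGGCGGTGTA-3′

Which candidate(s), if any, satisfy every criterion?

P1 only.

P1 (16 nt, A=2 T=6 G=5 C=3): Tm = 64.9 + 41·(8 − 16.4)/16 = 43.4°C ✓; longest run = 3 ✓; 3' end GGT has 2 G/C ✓ — passes.
P2 (18 nt, A=6 T=4 G=4 C=4): Tm = 64.9 + 41·(8 − 16.4)/18 = 45.8°C ✓; longest run = 2 ✓; 3' end TAG has 1 G/C, need ≥2 ✗ — fails.
P3 (22 nt, A=2 T=7 G=9 C=4): Tm = 64.9 + 41·(13 − 16.4)/22 = 58.6°C, outside 40.4–58.1°C ✗; longest run = 2 ✓; 3' end GTA has 1 G/C, need ≥2 ✗ — fails.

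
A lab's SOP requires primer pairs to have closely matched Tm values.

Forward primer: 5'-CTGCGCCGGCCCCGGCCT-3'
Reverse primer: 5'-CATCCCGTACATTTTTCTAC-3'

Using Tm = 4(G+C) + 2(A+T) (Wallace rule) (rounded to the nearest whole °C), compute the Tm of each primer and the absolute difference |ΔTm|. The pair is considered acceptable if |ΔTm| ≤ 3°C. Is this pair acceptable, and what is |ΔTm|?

Forward: A=0 T=2 G=6 C=10 → Tm = 2·2 + 4·16 = 68°C.
Reverse: A=4 T=8 G=1 C=7 → Tm = 2·12 + 4·8 = 56°C.
|ΔTm| = |68 − 56| = 12°C, > 3°C.

|ΔTm| = 12°C; the pair is not acceptable.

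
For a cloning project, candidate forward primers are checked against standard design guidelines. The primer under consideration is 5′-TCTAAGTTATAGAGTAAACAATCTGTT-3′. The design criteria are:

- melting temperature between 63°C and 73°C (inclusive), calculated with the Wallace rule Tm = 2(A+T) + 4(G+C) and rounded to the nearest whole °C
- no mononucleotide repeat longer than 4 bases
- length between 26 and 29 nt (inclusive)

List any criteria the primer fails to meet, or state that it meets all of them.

Base counts: A=10, T=10, G=4, C=3 (length 27).
Tm: Tm = 2·20 + 4·7 = 68°C ✓
homopolymer run: longest run = 3 ✓
length: length 27 ✓

Meets all criteria.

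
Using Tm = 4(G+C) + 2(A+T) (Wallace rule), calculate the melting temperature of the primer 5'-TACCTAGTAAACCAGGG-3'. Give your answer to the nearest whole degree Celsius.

Base counts: A=6, T=3, G=4, C=4 (length 17).
Tm = 2·(6+3) + 4·(4+4) = 2·9 + 4·8 = 18 + 32 = 50°C.

50°C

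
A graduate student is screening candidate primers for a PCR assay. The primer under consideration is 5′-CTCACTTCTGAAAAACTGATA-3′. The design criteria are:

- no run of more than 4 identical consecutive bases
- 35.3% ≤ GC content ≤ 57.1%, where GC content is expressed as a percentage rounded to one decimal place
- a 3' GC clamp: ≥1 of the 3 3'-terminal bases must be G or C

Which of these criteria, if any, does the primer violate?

Fails: homopolymer run, GC content, GC clamp.

Base counts: A=8, T=6, G=2, C=5 (length 21).
homopolymer run: longest run = 5, exceeds 4 ✗
GC content: GC 7/21 = 33.3%, outside 35.3–57.1% ✗
GC clamp: 3' end ATA has 0 G/C, need ≥1 ✗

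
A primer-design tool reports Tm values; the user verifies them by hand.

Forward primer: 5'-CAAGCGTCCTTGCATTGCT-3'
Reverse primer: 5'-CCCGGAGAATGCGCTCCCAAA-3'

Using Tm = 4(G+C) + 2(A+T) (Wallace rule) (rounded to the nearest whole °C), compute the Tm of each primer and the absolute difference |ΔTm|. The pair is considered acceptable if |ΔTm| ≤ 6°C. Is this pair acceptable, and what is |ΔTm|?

Forward: A=3 T=6 G=4 C=6 → Tm = 2·9 + 4·10 = 58°C.
Reverse: A=6 T=2 G=5 C=8 → Tm = 2·8 + 4·13 = 68°C.
|ΔTm| = |58 − 68| = 10°C, > 6°C.

|ΔTm| = 10°C; the pair is not acceptable.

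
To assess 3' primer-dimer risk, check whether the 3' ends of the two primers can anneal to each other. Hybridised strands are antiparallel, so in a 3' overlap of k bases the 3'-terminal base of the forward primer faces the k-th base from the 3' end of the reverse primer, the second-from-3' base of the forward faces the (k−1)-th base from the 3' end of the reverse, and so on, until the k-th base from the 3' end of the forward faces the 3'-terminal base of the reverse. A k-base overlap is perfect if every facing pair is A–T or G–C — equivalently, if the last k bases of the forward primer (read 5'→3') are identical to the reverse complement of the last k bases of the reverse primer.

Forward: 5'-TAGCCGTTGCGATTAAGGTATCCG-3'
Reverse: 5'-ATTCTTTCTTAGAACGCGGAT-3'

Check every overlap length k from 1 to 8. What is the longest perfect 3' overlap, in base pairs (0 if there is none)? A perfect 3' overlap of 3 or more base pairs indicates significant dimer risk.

Last 8 bases (5'→3') — forward …GGTATCCG, reverse …ACGCGGAT.
Reverse complement of the reverse primer's last 8 bases: ATCCGCGT; its first k bases are the reverse complement of the reverse primer's last k bases, so a perfect k-base overlap needs the forward primer's last k bases to equal them.
Comparing (forward last k vs required): k=1: G vs A ✗; k=2: CG vs AT ✗; k=3: CCG vs ATC ✗; k=4: TCCG vs ATCC ✗; k=5: ATCCG vs ATCCG ✓; k=6: TATCCG vs ATCCGC ✗; k=7: GTATCCG vs ATCCGCG ✗; k=8: GGTATCCG vs ATCCGCGT ✗.
Only k = 5 is perfect, so the longest perfect 3' overlap is 5.

Longest perfect overlap: 5 complementary base pairs; significant dimer risk (threshold 3).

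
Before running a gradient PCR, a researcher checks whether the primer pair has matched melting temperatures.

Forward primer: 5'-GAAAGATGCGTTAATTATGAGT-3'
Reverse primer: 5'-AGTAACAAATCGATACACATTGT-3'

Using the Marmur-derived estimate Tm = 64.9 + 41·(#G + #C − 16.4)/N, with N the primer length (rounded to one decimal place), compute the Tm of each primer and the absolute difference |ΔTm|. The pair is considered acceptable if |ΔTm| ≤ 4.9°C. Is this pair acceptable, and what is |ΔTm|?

|ΔTm| = 0.7°C; the pair is acceptable.

Forward: G+C = 7, N = 22 → Tm = 64.9 + 41·(7 − 16.4)/22 = 47.4°C.
Reverse: G+C = 7, N = 23 → Tm = 64.9 + 41·(7 − 16.4)/23 = 48.1°C.
|ΔTm| = |47.4 − 48.1| = 0.7°C, ≤ 4.9°C.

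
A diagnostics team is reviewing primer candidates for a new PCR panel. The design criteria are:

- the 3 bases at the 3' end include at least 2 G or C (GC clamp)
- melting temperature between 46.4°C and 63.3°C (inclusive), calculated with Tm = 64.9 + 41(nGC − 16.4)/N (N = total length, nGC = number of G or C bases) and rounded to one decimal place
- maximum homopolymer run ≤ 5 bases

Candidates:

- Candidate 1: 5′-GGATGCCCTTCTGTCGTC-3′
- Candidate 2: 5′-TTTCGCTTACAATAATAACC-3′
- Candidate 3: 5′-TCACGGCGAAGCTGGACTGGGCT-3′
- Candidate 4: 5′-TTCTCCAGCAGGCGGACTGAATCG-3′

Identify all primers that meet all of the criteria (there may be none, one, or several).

Candidate 1 (18 nt, A=1 T=6 G=5 C=6): 3' end GTC has 2 G/C ✓; Tm = 64.9 + 41·(11 − 16.4)/18 = 52.6°C ✓; longest run = 3 ✓ — passes.
Candidate 2 (20 nt, A=7 T=7 G=1 C=5): 3' end ACC has 2 G/C ✓; Tm = 64.9 + 41·(6 − 16.4)/20 = 43.6°C, outside 46.4–63.3°C ✗; longest run = 3 ✓ — fails.
Candidate 3 (23 nt, A=4 T=4 G=9 C=6): 3' end GCT has 2 G/C ✓; Tm = 64.9 + 41·(15 − 16.4)/23 = 62.4°C ✓; longest run = 3 ✓ — passes.
Candidate 4 (24 nt, A=5 T=5 G=7 C=7): 3' end TCG has 2 G/C ✓; Tm = 64.9 + 41·(14 − 16.4)/24 = 60.8°C ✓; longest run = 2 ✓ — passes.

Candidate 1, Candidate 3 and Candidate 4.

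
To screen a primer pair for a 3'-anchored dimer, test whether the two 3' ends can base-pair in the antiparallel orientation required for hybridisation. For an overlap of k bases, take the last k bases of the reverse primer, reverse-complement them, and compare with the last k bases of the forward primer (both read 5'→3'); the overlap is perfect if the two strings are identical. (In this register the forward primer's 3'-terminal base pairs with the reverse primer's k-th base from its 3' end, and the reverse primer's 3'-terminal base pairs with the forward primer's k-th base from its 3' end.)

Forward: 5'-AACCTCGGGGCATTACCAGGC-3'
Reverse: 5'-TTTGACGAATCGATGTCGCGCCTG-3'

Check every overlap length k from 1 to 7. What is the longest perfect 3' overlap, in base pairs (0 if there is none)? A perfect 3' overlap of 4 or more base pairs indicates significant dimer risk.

Longest perfect overlap: 5 complementary base pairs; significant dimer risk (threshold 4).

Last 7 bases (5'→3') — forward …ACCAGGC, reverse …GCGCCTG.
Reverse complement of the reverse primer's last 7 bases: CAGGCGC; its first k bases are the reverse complement of the reverse primer's last k bases, so a perfect k-base overlap needs the forward primer's last k bases to equal them.
Comparing (forward last k vs required): k=1: C vs C ✓; k=2: GC vs CA ✗; k=3: GGC vs CAG ✗; k=4: AGGC vs CAGG ✗; k=5: CAGGC vs CAGGC ✓; k=6: CCAGGC vs CAGGCG ✗; k=7: ACCAGGC vs CAGGCGC ✗.
Perfect overlaps at k = 1, 5; the largest is 5.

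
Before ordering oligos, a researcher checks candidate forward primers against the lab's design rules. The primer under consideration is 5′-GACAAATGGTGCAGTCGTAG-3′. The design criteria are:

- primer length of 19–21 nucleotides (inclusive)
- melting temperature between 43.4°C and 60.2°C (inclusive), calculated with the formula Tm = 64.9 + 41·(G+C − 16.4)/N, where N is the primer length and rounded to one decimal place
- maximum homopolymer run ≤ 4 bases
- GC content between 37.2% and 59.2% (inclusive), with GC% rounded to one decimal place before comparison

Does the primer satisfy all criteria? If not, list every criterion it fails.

Base counts: A=6, T=4, G=7, C=3 (length 20).
length: length 20 ✓
Tm: Tm = 64.9 + 41·(10 − 16.4)/20 = 51.8°C ✓
homopolymer run: longest run = 3 ✓
GC content: GC 10/20 = 50.0% ✓

Meets all criteria.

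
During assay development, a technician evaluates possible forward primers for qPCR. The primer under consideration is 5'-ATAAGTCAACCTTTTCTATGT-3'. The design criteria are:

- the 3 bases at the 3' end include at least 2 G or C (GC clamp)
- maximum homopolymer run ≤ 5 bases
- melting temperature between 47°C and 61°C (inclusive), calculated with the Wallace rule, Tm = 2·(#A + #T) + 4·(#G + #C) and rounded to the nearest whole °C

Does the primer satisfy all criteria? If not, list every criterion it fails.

Fails: GC clamp.

Base counts: A=6, T=9, G=2, C=4 (length 21).
GC clamp: 3' end TGT has 1 G/C, need ≥2 ✗
homopolymer run: longest run = 4 ✓
Tm: Tm = 2·15 + 4·6 = 54°C ✓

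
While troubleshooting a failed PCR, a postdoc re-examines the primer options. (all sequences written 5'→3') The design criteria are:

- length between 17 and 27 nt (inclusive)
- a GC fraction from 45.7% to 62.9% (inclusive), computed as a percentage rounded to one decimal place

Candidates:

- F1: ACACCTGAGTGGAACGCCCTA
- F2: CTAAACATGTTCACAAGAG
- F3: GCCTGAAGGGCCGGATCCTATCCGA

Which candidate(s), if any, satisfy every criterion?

F1 only.

F1 (21 nt, A=6 T=3 G=5 C=7): length 21 ✓; GC 12/21 = 57.1% ✓ — passes.
F2 (19 nt, A=8 T=4 G=3 C=4): length 19 ✓; GC 7/19 = 36.8%, outside 45.7–62.9% ✗ — fails.
F3 (25 nt, A=5 T=4 G=8 C=8): length 25 ✓; GC 16/25 = 64.0%, outside 45.7–62.9% ✗ — fails.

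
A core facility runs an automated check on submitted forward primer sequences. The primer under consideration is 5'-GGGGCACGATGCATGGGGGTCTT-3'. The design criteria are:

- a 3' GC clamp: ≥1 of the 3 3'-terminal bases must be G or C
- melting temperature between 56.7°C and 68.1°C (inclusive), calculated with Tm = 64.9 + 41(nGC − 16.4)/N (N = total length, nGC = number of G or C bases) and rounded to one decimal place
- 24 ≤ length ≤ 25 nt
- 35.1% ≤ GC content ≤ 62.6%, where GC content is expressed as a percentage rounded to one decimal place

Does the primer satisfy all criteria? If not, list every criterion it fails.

Base counts: A=3, T=5, G=11, C=4 (length 23).
GC clamp: 3' end CTT has 1 G/C ✓
Tm: Tm = 64.9 + 41·(15 − 16.4)/23 = 62.4°C ✓
length: length 23, outside 24–25 ✗
GC content: GC 15/23 = 65.2%, outside 35.1–62.6% ✗

Fails: length, GC content.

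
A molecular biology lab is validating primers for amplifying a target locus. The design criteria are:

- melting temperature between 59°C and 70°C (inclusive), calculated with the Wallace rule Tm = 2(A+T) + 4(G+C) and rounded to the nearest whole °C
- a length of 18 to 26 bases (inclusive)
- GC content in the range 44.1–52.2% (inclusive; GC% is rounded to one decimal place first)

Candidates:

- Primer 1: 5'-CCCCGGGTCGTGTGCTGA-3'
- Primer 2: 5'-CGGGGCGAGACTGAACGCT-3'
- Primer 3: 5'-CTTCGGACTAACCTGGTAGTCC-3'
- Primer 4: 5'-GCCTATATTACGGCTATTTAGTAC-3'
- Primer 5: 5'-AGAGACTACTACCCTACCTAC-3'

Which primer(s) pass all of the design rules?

Primer 5 only.

Primer 1 (18 nt, A=1 T=4 G=7 C=6): Tm = 2·5 + 4·13 = 62°C ✓; length 18 ✓; GC 13/18 = 72.2%, outside 44.1–52.2% ✗ — fails.
Primer 2 (19 nt, A=4 T=2 G=8 C=5): Tm = 2·6 + 4·13 = 64°C ✓; length 19 ✓; GC 13/19 = 68.4%, outside 44.1–52.2% ✗ — fails.
Primer 3 (22 nt, A=4 T=6 G=5 C=7): Tm = 2·10 + 4·12 = 68°C ✓; length 22 ✓; GC 12/22 = 54.5%, outside 44.1–52.2% ✗ — fails.
Primer 4 (24 nt, A=6 T=9 G=4 C=5): Tm = 2·15 + 4·9 = 66°C ✓; length 24 ✓; GC 9/24 = 37.5%, outside 44.1–52.2% ✗ — fails.
Primer 5 (21 nt, A=7 T=4 G=2 C=8): Tm = 2·11 + 4·10 = 62°C ✓; length 21 ✓; GC 10/21 = 47.6% ✓ — passes.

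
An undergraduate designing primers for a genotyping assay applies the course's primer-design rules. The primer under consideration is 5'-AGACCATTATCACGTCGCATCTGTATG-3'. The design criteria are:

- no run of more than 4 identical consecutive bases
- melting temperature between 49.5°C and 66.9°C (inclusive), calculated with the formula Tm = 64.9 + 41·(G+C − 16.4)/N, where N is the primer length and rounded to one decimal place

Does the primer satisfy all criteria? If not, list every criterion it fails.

Meets all criteria.

Base counts: A=7, T=8, G=5, C=7 (length 27).
homopolymer run: longest run = 2 ✓
Tm: Tm = 64.9 + 41·(12 − 16.4)/27 = 58.2°C ✓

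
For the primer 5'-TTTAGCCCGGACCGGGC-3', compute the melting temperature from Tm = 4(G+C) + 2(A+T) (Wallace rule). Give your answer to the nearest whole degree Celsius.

Base counts: A=2, T=3, G=6, C=6 (length 17).
Tm = 2·(2+3) + 4·(6+6) = 2·5 + 4·12 = 10 + 48 = 58°C.

58°C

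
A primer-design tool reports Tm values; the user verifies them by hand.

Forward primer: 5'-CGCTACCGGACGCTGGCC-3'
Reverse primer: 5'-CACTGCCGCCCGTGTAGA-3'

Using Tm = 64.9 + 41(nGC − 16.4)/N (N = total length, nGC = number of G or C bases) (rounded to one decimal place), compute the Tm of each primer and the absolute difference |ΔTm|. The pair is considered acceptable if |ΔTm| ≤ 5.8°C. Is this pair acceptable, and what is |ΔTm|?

Forward: G+C = 14, N = 18 → Tm = 64.9 + 41·(14 − 16.4)/18 = 59.4°C.
Reverse: G+C = 12, N = 18 → Tm = 64.9 + 41·(12 − 16.4)/18 = 54.9°C.
|ΔTm| = |59.4 − 54.9| = 4.5°C, ≤ 5.8°C.

|ΔTm| = 4.5°C; the pair is acceptable.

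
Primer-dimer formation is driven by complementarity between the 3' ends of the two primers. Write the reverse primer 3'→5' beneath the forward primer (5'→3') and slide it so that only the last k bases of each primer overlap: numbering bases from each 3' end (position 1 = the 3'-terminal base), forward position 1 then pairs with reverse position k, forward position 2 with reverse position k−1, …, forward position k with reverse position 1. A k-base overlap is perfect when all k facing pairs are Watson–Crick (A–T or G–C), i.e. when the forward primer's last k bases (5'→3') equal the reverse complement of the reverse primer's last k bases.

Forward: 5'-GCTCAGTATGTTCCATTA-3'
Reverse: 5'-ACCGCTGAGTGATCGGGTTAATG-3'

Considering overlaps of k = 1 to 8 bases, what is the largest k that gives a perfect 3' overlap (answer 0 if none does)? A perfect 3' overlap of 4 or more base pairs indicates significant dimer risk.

Last 8 bases (5'→3') — forward …TTCCATTA, reverse …GGTTAATG.
Reverse complement of the reverse primer's last 8 bases: CATTAACC; its first k bases are the reverse complement of the reverse primer's last k bases, so a perfect k-base overlap needs the forward primer's last k bases to equal them.
Comparing (forward last k vs required): k=1: A vs C ✗; k=2: TA vs CA ✗; k=3: TTA vs CAT ✗; k=4: ATTA vs CATT ✗; k=5: CATTA vs CATTA ✓; k=6: CCATTA vs CATTAA ✗; k=7: TCCATTA vs CATTAAC ✗; k=8: TTCCATTA vs CATTAACC ✗.
Only k = 5 is perfect, so the longest perfect 3' overlap is 5.

Longest perfect overlap: 5 complementary base pairs; significant dimer risk (threshold 4).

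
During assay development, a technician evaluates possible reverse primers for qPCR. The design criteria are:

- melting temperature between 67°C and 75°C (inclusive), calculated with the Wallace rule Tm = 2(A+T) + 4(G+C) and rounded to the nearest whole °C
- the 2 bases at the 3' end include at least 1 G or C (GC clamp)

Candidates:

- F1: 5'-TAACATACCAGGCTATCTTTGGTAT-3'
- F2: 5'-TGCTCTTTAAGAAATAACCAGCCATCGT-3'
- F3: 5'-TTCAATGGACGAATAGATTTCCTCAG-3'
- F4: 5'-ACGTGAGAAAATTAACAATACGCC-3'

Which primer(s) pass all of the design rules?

F1 (25 nt, A=7 T=9 G=4 C=5): Tm = 2·16 + 4·9 = 68°C ✓; 3' end AT has 0 G/C, need ≥1 ✗ — fails.
F2 (28 nt, A=9 T=8 G=4 C=7): Tm = 2·17 + 4·11 = 78°C, outside 67–75°C ✗; 3' end GT has 1 G/C ✓ — fails.
F3 (26 nt, A=8 T=8 G=5 C=5): Tm = 2·16 + 4·10 = 72°C ✓; 3' end AG has 1 G/C ✓ — passes.
F4 (24 nt, A=11 T=4 G=4 C=5): Tm = 2·15 + 4·9 = 66°C, outside 67–75°C ✗; 3' end CC has 2 G/C ✓ — fails.

F3 only.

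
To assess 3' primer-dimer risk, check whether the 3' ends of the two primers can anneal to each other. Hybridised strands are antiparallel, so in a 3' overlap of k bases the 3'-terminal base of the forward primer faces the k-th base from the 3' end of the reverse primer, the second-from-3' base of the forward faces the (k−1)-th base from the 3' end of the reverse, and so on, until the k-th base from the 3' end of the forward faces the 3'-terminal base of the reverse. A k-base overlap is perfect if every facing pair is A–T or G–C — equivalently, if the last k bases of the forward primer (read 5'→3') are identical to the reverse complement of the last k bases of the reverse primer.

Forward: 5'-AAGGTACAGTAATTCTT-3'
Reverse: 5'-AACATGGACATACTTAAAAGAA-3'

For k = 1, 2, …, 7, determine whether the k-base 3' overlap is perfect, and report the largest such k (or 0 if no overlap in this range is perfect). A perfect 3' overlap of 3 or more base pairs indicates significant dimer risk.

Last 7 bases (5'→3') — forward …AATTCTT, reverse …AAAAGAA.
Reverse complement of the reverse primer's last 7 bases: TTCTTTT; its first k bases are the reverse complement of the reverse primer's last k bases, so a perfect k-base overlap needs the forward primer's last k bases to equal them.
Comparing (forward last k vs required): k=1: T vs T ✓; k=2: TT vs TT ✓; k=3: CTT vs TTC ✗; k=4: TCTT vs TTCT ✗; k=5: TTCTT vs TTCTT ✓; k=6: ATTCTT vs TTCTTT ✗; k=7: AATTCTT vs TTCTTTT ✗.
Perfect overlaps at k = 1, 2, 5; the largest is 5.

Longest perfect overlap: 5 complementary base pairs; significant dimer risk (threshold 3).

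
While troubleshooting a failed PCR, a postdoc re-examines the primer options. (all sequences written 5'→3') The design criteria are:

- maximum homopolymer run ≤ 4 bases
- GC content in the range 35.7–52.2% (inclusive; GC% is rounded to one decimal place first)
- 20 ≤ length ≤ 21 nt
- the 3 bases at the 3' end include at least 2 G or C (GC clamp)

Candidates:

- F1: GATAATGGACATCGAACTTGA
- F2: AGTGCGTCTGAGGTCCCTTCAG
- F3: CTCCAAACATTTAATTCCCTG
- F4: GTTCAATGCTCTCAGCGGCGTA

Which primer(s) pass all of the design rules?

F3 only.

F1 (21 nt, A=8 T=5 G=5 C=3): longest run = 2 ✓; GC 8/21 = 38.1% ✓; length 21 ✓; 3' end TGA has 1 G/C, need ≥2 ✗ — fails.
F2 (22 nt, A=3 T=6 G=7 C=6): longest run = 3 ✓; GC 13/22 = 59.1%, outside 35.7–52.2% ✗; length 22, outside 20–21 ✗; 3' end CAG has 2 G/C ✓ — fails.
F3 (21 nt, A=6 T=7 G=1 C=7): longest run = 3 ✓; GC 8/21 = 38.1% ✓; length 21 ✓; 3' end CTG has 2 G/C ✓ — passes.
F4 (22 nt, A=4 T=6 G=6 C=6): longest run = 2 ✓; GC 12/22 = 54.5%, outside 35.7–52.2% ✗; length 22, outside 20–21 ✗; 3' end GTA has 1 G/C, need ≥2 ✗ — fails.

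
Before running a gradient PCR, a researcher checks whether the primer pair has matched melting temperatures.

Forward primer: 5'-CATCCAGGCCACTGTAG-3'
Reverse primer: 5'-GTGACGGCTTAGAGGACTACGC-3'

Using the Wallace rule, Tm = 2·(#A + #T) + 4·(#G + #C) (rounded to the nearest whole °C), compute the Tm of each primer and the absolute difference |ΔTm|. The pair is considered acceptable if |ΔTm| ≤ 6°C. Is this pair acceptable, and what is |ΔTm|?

Forward: A=4 T=3 G=4 C=6 → Tm = 2·7 + 4·10 = 54°C.
Reverse: A=5 T=4 G=8 C=5 → Tm = 2·9 + 4·13 = 70°C.
|ΔTm| = |54 − 70| = 16°C, > 6°C.

|ΔTm| = 16°C; the pair is not acceptable.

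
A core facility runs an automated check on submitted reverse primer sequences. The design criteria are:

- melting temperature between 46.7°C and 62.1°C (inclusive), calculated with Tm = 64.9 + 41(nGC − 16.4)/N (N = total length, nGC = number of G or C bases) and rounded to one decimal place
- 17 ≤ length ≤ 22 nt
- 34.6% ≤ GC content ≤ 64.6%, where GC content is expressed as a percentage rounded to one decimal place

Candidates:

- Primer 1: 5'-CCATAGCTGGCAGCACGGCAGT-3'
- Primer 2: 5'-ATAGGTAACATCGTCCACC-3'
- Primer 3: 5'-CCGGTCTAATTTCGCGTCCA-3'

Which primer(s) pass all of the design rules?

Primer 1, Primer 2 and Primer 3.

Primer 1 (22 nt, A=5 T=3 G=7 C=7): Tm = 64.9 + 41·(14 − 16.4)/22 = 60.4°C ✓; length 22 ✓; GC 14/22 = 63.6% ✓ — passes.
Primer 2 (19 nt, A=6 T=4 G=3 C=6): Tm = 64.9 + 41·(9 − 16.4)/19 = 48.9°C ✓; length 19 ✓; GC 9/19 = 47.4% ✓ — passes.
Primer 3 (20 nt, A=3 T=6 G=4 C=7): Tm = 64.9 + 41·(11 − 16.4)/20 = 53.8°C ✓; length 20 ✓; GC 11/20 = 55.0% ✓ — passes.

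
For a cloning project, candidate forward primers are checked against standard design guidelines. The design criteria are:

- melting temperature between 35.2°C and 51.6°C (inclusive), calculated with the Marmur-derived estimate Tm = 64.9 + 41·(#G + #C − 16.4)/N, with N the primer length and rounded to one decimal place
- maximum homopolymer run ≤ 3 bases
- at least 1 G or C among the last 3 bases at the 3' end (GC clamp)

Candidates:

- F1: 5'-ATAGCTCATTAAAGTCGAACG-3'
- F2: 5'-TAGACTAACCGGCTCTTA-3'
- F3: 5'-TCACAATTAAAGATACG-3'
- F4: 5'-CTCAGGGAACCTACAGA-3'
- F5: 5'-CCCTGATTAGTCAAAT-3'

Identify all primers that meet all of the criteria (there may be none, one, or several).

F1 (21 nt, A=8 T=5 G=4 C=4): Tm = 64.9 + 41·(8 − 16.4)/21 = 48.5°C ✓; longest run = 3 ✓; 3' end ACG has 2 G/C ✓ — passes.
F2 (18 nt, A=5 T=5 G=3 C=5): Tm = 64.9 + 41·(8 − 16.4)/18 = 45.8°C ✓; longest run = 2 ✓; 3' end TTA has 0 G/C, need ≥1 ✗ — fails.
F3 (17 nt, A=8 T=4 G=2 C=3): Tm = 64.9 + 41·(5 − 16.4)/17 = 37.4°C ✓; longest run = 3 ✓; 3' end ACG has 2 G/C ✓ — passes.
F4 (17 nt, A=6 T=2 G=4 C=5): Tm = 64.9 + 41·(9 − 16.4)/17 = 47.1°C ✓; longest run = 3 ✓; 3' end AGA has 1 G/C ✓ — passes.
F5 (16 nt, A=5 T=5 G=2 C=4): Tm = 64.9 + 41·(6 − 16.4)/16 = 38.3°C ✓; longest run = 3 ✓; 3' end AAT has 0 G/C, need ≥1 ✗ — fails.

F1, F3 and F4.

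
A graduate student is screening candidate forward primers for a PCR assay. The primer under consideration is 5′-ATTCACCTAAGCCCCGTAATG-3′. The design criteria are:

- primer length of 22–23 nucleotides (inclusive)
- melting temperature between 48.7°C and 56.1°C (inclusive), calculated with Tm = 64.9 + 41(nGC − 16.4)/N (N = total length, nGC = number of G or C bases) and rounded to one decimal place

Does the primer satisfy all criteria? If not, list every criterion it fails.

Base counts: A=6, T=5, G=3, C=7 (length 21).
length: length 21, outside 22–23 ✗
Tm: Tm = 64.9 + 41·(10 − 16.4)/21 = 52.4°C ✓

Fails: length.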